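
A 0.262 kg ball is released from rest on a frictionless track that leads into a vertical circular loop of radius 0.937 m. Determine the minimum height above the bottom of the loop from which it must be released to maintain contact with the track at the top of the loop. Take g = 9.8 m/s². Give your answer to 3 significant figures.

h = 2.34 m

At the top, for minimum speed gravity alone supplies the centripetal force: mg = mv_top²/r ⇒ v_top² = gr = 9.183 m²/s²
Energy conservation from release height h to the top (height 2r): mgh = ½mv_top² + mg(2r)
h = v_top²/(2g) + 2r = r/2 + 2r = 5r/2 = 2.343 m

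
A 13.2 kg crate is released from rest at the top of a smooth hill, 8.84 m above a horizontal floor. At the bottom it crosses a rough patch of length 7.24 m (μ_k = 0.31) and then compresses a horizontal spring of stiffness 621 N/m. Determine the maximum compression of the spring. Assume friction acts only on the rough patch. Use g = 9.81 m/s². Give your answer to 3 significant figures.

x = 1.66 m

Initial energy: E₁ = mgh = (13.2)(9.81)(8.84) = 1144.7 J
Friction removes W_f = μ_k mg d = (0.31)(13.2)(9.81)(7.24) = 290.6 J
Energy reaching the spring: E = 1144.7 − 290.6 = 854.08 J
At max compression ½kx² = E ⇒ x = √(2E/k) = √(2 × 854.08/621) = 1.659 m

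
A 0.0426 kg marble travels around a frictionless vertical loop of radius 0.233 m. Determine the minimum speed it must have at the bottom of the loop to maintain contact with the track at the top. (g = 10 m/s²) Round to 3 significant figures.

v = 3.41 m/s

At the top: mg = mv_top²/r ⇒ v_top² = gr = 2.330 m²/s²
Energy from bottom to top (height 2r): ½mv_bot² = ½mv_top² + mg(2r)
v_bot² = gr + 4gr = 5gr = 11.65
v_bot = √(5gr) = 3.413 m/s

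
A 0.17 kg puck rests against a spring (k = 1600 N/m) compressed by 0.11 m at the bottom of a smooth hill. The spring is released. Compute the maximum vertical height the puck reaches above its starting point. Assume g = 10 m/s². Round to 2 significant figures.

h = 5.7 m

At maximum height the puck is at rest, so ½kx² = mgh
h = kx²/(2mg) = (1600)(0.11)²/(2 × 0.17 × 10) = 5.694 m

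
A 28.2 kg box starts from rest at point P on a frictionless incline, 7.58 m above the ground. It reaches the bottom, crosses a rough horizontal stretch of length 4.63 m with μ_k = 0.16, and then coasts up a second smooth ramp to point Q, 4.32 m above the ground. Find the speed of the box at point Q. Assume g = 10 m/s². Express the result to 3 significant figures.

v = 7.10 m/s

Energy at P: mgh₁ = (28.2)(10)(7.58) = 2137.6 J
Friction loss: W_f = μ_k mg d = 208.9 J
At Q: ½mv² + mgh₂ = mgh₁ − W_f
½mv² = 2137.6 − 208.9 − 1218.2 = 710.41 J
v = √(2 × 710.41/28.2) = 7.098 m/s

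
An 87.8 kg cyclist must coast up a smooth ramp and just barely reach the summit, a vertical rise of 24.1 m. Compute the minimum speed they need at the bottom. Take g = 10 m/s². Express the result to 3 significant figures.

At the top they are momentarily at rest, so all KE converts to PE: ½mv² = mgh
v = √(2gh) = √(2 × 10 × 24.1) = 21.95 m/s

v = 22.0 m/s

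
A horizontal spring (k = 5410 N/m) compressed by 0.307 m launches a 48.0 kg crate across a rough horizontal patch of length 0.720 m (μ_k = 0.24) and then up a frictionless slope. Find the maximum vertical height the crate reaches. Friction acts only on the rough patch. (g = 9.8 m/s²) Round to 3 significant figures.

Spring energy: E₀ = ½kx² = ½(5410)(0.307)² = 254.94 J
Friction: W_f = μ_k mg d = (0.24)(48.0)(9.8)(0.720) = 81.29 J
Energy at base of ramp: E = 254.94 − 81.29 = 173.66 J
At max height all remaining energy is PE: mgh = E ⇒ h = E/(mg) = 173.66/(48.0 × 9.8) = 0.3692 m

h = 0.369 m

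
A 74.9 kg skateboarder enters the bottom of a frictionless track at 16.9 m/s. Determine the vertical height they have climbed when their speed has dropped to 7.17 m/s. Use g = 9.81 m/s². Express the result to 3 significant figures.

Conservation of energy: ½mv₁² = ½mv₂² + mgh
h = (v₁² − v₂²)/(2g) = (16.9² − 7.17²)/(2 × 9.81) = 11.94 m

h = 11.9 m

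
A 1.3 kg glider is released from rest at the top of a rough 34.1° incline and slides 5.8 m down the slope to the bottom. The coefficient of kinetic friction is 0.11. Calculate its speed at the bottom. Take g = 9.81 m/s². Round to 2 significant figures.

v = 7.3 m/s

Work–energy: mg(L sinθ) − μ_k(mg cosθ)L = ½mv²
mgh = mgL sinθ = (1.3)(9.81)(5.8)sin34.1° = 41.469 J
W_f = μ_k mg cosθ · L = (0.11)(1.3)(9.81)cos34.1°·5.8 = 6.737 J
½mv² = 41.469 − 6.737 = 34.732 J
v = √(2 × 34.732/1.3) = 7.310 m/s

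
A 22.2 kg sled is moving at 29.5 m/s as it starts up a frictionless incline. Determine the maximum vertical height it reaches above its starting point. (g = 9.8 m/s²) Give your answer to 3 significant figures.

By energy conservation, ½mv² = mgh
h = v²/(2g) = 29.5²/(2 × 9.8) = 44.40 m

h = 44.4 m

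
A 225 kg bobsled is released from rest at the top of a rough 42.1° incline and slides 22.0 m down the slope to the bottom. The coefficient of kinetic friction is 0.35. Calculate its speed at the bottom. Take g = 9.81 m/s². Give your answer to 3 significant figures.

Taking the bottom as reference, mgh = ½mv² + μ_k N L with h = L sinθ, N = mg cosθ:
mgh = mgL sinθ = (225)(9.81)(22.0)sin42.1° = 32556 J
W_f = μ_k mg cosθ · L = (0.35)(225)(9.81)cos42.1°·22.0 = 12610 J
½mv² = 32556 − 12610 = 19945 J
v = √(2 × 19945/225) = 13.32 m/s

v = 13.3 m/s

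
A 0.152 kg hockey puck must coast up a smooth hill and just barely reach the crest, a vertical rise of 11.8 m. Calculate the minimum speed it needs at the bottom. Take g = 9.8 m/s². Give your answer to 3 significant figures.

v = 15.2 m/s

At the top it is momentarily at rest, so all KE converts to PE: ½mv² = mgh
v = √(2gh) = √(2 × 9.8 × 11.8) = 15.21 m/s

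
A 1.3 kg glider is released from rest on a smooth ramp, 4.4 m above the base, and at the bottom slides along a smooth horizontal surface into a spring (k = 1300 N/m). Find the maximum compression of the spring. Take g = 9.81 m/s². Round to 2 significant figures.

x = 0.29 m

Energy conservation (no friction) from release to max compression: mgh = ½kx²
x = √(2mgh/k) = √(2 × 1.3 × 9.81 × 4.4 / 1300) = 0.2938 m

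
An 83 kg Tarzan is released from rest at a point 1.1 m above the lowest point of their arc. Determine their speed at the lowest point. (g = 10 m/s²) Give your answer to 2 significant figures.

v = 4.7 m/s

Mechanical energy is conserved (no friction): mgh = ½mv²
v = √(2gh) = √(2 × 10 × 1.1) = √22.000 = 4.690 m/s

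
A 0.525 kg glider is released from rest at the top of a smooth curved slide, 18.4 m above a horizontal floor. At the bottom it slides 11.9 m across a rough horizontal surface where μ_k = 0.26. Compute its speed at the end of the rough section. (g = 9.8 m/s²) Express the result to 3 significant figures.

v = 17.3 m/s

Applying the work–energy principle:
mgh = ½mv² + μ_k m g d
W_f = μ_k mg d = (0.26)(0.525)(9.8)(11.9) = 15.92 J
½mv² = mgh − W_f = 94.668 − 15.92 = 78.749 J
v = √(2 × 78.749/0.525) = 17.32 m/s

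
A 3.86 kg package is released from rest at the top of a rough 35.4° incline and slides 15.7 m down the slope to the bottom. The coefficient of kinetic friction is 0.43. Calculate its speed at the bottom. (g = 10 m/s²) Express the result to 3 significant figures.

v = 8.48 m/s

Work–energy: mg(L sinθ) − μ_k(mg cosθ)L = ½mv²
mgh = mgL sinθ = (3.86)(10)(15.7)sin35.4° = 351.06 J
W_f = μ_k mg cosθ · L = (0.43)(3.86)(10)cos35.4°·15.7 = 212.4 J
½mv² = 351.06 − 212.4 = 138.64 J
v = √(2 × 138.64/3.86) = 8.476 m/s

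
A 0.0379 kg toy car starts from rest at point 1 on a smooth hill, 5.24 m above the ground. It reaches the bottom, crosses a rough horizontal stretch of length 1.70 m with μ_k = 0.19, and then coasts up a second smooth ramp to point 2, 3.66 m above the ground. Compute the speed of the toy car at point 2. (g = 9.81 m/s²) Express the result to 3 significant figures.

Energy at 1: mgh₁ = (0.0379)(9.81)(5.24) = 1.9482 J
Friction loss: W_f = μ_k mg d = 0.1201 J
At 2: ½mv² + mgh₂ = mgh₁ − W_f
½mv² = 1.9482 − 0.1201 − 1.3608 = 0.46735 J
v = √(2 × 0.46735/0.0379) = 4.966 m/s

v = 4.97 m/s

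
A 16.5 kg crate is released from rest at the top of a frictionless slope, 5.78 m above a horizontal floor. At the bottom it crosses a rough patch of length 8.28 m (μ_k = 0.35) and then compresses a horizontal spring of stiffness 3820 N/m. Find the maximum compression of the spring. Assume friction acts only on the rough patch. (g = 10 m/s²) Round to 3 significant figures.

x = 0.499 m

Initial energy: E₁ = mgh = (16.5)(10)(5.78) = 953.70 J
Friction removes W_f = μ_k mg d = (0.35)(16.5)(10)(8.28) = 478.2 J
Energy reaching the spring: E = 953.70 − 478.2 = 475.53 J
At max compression ½kx² = E ⇒ x = √(2E/k) = √(2 × 475.53/3820) = 0.4990 m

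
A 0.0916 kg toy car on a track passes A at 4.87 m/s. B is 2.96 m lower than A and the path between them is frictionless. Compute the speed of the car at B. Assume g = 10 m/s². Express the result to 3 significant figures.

Equating total energy at the two states: ½mv₀² + mgh = ½mv²
The mass cancels from both sides.
v² = v₀² + 2gh = (4.87)² + 2(10)(2.96) = 82.917
v = √82.917 = 9.106 m/s

v = 9.11 m/s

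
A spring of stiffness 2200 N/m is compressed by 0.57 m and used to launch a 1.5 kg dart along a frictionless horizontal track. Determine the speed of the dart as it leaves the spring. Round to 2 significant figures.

v = 22 m/s

Conservation of energy: ½kx² = ½mv²
v = x√(k/m) = 0.57 × √(2200/1.5) = 21.83 m/s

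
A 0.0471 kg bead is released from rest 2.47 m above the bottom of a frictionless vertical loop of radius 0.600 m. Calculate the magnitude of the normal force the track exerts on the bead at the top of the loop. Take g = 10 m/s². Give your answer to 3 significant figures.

N = 1.52 N

Energy from release to top (height 2r): mgh = ½mv_top² + mg(2r)
v_top² = 2g(h − 2r) = 2(10)(2.47 − 1.200) = 25.400 m²/s²
At the top, both N and weight point toward the centre: N + mg = mv_top²/r
N = m(v_top²/r − g) = 0.0471(25.400/0.600 − 10) = 1.523 N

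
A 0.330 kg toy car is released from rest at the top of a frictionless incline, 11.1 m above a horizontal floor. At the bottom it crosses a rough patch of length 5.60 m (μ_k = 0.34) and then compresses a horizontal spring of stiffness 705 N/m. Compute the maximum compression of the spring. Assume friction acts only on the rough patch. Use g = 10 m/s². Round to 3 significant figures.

x = 0.293 m

Initial energy: E₁ = mgh = (0.330)(10)(11.1) = 36.630 J
Friction removes W_f = μ_k mg d = (0.34)(0.330)(10)(5.60) = 6.283 J
Energy reaching the spring: E = 36.630 − 6.283 = 30.347 J
At max compression ½kx² = E ⇒ x = √(2E/k) = √(2 × 30.347/705) = 0.2934 m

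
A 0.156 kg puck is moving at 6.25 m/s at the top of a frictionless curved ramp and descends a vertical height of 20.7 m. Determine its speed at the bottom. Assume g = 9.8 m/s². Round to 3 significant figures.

v = 21.1 m/s

Mechanical energy is conserved (no friction): ½mv₀² + mgh = ½mv²
The mass cancels from both sides.
v² = v₀² + 2gh = (6.25)² + 2(9.8)(20.7) = 444.78
v = √444.78 = 21.09 m/s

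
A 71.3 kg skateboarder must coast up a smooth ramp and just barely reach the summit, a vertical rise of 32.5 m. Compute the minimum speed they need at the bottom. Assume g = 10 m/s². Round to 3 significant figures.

At the top they are momentarily at rest, so all KE converts to PE: ½mv² = mgh
v = √(2gh) = √(2 × 10 × 32.5) = 25.50 m/s

v = 25.5 m/s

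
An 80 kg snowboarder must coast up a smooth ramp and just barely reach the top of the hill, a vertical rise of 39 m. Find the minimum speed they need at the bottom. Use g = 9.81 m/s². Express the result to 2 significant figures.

v = 28 m/s

At the top they are momentarily at rest, so all KE converts to PE: ½mv² = mgh
v = √(2gh) = √(2 × 9.81 × 39) = 27.66 m/s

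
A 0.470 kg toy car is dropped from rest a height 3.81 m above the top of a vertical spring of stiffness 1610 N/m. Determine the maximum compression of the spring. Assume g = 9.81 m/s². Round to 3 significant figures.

Let x be the compression. The total drop is H + x, and the car is instantaneously at rest at max compression, so energy conservation gives:
mg(H + x) = ½kx²
½(1610)x² − (0.470)(9.81)x − (0.470)(9.81)(3.81) = 0
805.0x² − 4.611x − 17.57 = 0
x = [4.611 + √(21.26 + 56565)]/(2 × 805.0) = 0.1506 m

x = 0.151 m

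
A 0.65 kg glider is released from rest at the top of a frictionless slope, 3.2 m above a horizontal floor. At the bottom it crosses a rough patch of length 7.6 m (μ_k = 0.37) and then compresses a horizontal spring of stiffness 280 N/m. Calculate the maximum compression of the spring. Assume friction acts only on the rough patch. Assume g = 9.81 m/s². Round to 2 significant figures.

Initial energy: E₁ = mgh = (0.65)(9.81)(3.2) = 20.405 J
Friction removes W_f = μ_k mg d = (0.37)(0.65)(9.81)(7.6) = 17.93 J
Energy reaching the spring: E = 20.405 − 17.93 = 2.4741 J
At max compression ½kx² = E ⇒ x = √(2E/k) = √(2 × 2.4741/280) = 0.1329 m

x = 0.13 m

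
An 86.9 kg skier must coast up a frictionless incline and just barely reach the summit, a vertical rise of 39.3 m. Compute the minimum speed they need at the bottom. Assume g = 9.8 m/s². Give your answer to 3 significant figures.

At the top they are momentarily at rest, so all KE converts to PE: ½mv² = mgh
v = √(2gh) = √(2 × 9.8 × 39.3) = 27.75 m/s

v = 27.8 m/s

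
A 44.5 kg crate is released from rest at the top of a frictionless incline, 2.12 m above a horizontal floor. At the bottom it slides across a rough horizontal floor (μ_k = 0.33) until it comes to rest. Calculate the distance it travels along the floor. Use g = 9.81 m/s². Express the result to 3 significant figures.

Applying the work–energy principle:
At rest all PE has been dissipated by friction: mgh = μ_k m g d
d = h/μ_k = 2.12/0.33 = 6.424 m

d = 6.42 m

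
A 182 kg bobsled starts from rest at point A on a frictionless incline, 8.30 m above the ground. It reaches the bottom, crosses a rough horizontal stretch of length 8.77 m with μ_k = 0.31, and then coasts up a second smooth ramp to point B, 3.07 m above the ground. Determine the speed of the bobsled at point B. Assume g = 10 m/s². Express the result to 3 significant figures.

v = 7.09 m/s

Energy at A: mgh₁ = (182)(10)(8.30) = 15106 J
Friction loss: W_f = μ_k mg d = 4948 J
At B: ½mv² + mgh₂ = mgh₁ − W_f
½mv² = 15106 − 4948 − 5587.4 = 4570.6 J
v = √(2 × 4570.6/182) = 7.087 m/s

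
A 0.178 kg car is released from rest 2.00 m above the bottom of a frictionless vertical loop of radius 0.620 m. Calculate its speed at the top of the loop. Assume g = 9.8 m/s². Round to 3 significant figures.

v = 3.86 m/s

Energy conservation: mgh = ½mv_top² + mg(2r)
v_top² = 2g(h − 2r) = 2(9.8)(2.00 − 1.240) = 14.90
v_top = 3.860 m/s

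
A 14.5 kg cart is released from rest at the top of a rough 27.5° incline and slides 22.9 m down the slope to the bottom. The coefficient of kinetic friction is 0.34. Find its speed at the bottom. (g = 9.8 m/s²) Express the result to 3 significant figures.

v = 8.48 m/s

Energy: mgh = ½mv² + W_f, with h = L sinθ and W_f = μ_k (mg cosθ) L
mgh = mgL sinθ = (14.5)(9.8)(22.9)sin27.5° = 1502.6 J
W_f = μ_k mg cosθ · L = (0.34)(14.5)(9.8)cos27.5°·22.9 = 981.4 J
½mv² = 1502.6 − 981.4 = 521.19 J
v = √(2 × 521.19/14.5) = 8.479 m/s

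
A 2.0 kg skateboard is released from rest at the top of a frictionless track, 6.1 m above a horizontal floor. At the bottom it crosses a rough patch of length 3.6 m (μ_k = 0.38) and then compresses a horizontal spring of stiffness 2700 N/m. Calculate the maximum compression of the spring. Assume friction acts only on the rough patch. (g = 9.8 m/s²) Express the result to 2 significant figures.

Initial energy: E₁ = mgh = (2.0)(9.8)(6.1) = 119.56 J
Friction removes W_f = μ_k mg d = (0.38)(2.0)(9.8)(3.6) = 26.81 J
Energy reaching the spring: E = 119.56 − 26.81 = 92.747 J
At max compression ½kx² = E ⇒ x = √(2E/k) = √(2 × 92.747/2700) = 0.2621 m

x = 0.26 m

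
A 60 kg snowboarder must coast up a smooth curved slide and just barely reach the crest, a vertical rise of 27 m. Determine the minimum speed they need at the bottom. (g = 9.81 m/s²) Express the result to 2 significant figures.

At the top they are momentarily at rest, so all KE converts to PE: ½mv² = mgh
v = √(2gh) = √(2 × 9.81 × 27) = 23.02 m/s

v = 23 m/s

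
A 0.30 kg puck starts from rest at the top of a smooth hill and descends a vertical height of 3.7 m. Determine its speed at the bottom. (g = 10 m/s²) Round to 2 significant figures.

By conservation of mechanical energy, mgh = ½mv²
The mass cancels from both sides.
v = √(2gh) = √(2 × 10 × 3.7) = √74.000 = 8.602 m/s

v = 8.6 m/s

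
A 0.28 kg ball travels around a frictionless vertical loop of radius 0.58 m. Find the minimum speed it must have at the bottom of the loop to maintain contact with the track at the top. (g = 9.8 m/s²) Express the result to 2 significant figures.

v = 5.3 m/s

At the top: mg = mv_top²/r ⇒ v_top² = gr = 5.684 m²/s²
Energy from bottom to top (height 2r): ½mv_bot² = ½mv_top² + mg(2r)
v_bot² = gr + 4gr = 5gr = 28.42
v_bot = √(5gr) = 5.331 m/s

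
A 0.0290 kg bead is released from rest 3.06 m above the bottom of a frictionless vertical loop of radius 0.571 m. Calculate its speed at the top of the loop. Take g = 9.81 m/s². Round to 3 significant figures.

v = 6.13 m/s

Energy conservation: mgh = ½mv_top² + mg(2r)
v_top² = 2g(h − 2r) = 2(9.81)(3.06 − 1.142) = 37.63
v_top = 6.134 m/s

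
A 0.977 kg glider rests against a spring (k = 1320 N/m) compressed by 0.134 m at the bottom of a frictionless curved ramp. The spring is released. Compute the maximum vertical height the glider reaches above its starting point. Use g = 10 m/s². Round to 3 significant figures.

All spring PE becomes gravitational PE at the highest point: ½kx² = mgh
h = kx²/(2mg) = (1320)(0.134)²/(2 × 0.977 × 10) = 1.213 m

h = 1.21 m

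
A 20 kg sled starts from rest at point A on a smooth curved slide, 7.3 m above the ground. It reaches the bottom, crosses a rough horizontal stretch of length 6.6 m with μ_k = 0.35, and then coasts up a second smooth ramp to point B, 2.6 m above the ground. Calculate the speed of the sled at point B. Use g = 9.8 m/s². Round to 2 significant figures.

v = 6.8 m/s

Energy at A: mgh₁ = (20)(9.8)(7.3) = 1430.8 J
Friction loss: W_f = μ_k mg d = 452.8 J
At B: ½mv² + mgh₂ = mgh₁ − W_f
½mv² = 1430.8 − 452.8 − 509.60 = 468.44 J
v = √(2 × 468.44/20) = 6.844 m/s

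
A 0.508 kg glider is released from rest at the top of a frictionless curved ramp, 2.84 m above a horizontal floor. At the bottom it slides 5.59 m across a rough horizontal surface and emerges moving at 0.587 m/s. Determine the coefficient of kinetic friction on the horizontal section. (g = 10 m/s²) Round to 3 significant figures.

μ_k = 0.505

Applying the work–energy principle:
mgh = ½mv² + μ_k m g d
mgh = 14.427 J; ½mv² = 0.087521 J
W_f = 14.427 − 0.087521 = 14.34 J
μ_k = W_f/(mg·d) = 14.34/(5.080 × 5.59) = 0.5050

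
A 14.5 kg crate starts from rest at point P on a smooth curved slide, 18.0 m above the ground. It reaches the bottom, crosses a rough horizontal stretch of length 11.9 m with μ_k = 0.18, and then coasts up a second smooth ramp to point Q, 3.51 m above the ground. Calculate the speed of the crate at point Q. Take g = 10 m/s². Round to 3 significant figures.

v = 15.7 m/s

Energy at P: mgh₁ = (14.5)(10)(18.0) = 2610.0 J
Friction loss: W_f = μ_k mg d = 310.6 J
At Q: ½mv² + mgh₂ = mgh₁ − W_f
½mv² = 2610.0 − 310.6 − 508.95 = 1790.5 J
v = √(2 × 1790.5/14.5) = 15.71 m/s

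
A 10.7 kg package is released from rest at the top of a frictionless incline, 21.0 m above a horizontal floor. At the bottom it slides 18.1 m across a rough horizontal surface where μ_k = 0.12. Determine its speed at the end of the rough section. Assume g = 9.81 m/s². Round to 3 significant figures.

v = 19.2 m/s

Applying the work–energy principle:
mgh = ½mv² + μ_k m g d
W_f = μ_k mg d = (0.12)(10.7)(9.81)(18.1) = 228.0 J
½mv² = mgh − W_f = 2204.3 − 228.0 = 1976.3 J
v = √(2 × 1976.3/10.7) = 19.22 m/s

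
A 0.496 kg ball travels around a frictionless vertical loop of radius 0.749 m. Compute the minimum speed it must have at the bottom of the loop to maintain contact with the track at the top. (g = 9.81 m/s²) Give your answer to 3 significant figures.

At the top: mg = mv_top²/r ⇒ v_top² = gr = 7.348 m²/s²
Energy from bottom to top (height 2r): ½mv_bot² = ½mv_top² + mg(2r)
v_bot² = gr + 4gr = 5gr = 36.74
v_bot = √(5gr) = 6.061 m/s

v = 6.06 m/s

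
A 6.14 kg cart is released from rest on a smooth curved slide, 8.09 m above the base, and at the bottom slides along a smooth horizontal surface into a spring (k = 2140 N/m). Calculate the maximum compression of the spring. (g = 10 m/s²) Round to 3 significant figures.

x = 0.681 m

Energy conservation (no friction) from release to max compression: mgh = ½kx²
x = √(2mgh/k) = √(2 × 6.14 × 10 × 8.09 / 2140) = 0.6813 m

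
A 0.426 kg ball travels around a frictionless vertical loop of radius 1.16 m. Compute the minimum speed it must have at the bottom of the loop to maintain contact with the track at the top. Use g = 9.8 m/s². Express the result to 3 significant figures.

v = 7.54 m/s

At the top: mg = mv_top²/r ⇒ v_top² = gr = 11.37 m²/s²
Energy from bottom to top (height 2r): ½mv_bot² = ½mv_top² + mg(2r)
v_bot² = gr + 4gr = 5gr = 56.84
v_bot = √(5gr) = 7.539 m/s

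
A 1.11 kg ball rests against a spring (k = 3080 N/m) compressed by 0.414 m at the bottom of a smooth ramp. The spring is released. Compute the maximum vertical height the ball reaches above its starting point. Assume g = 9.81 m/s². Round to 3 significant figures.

h = 24.2 m

All spring PE becomes gravitational PE at the highest point: ½kx² = mgh
h = kx²/(2mg) = (3080)(0.414)²/(2 × 1.11 × 9.81) = 24.24 m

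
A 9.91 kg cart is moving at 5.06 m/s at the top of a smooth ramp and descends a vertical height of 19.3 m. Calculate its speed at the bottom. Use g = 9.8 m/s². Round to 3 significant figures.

By conservation of mechanical energy, ½mv₀² + mgh = ½mv²
v² = v₀² + 2gh = (5.06)² + 2(9.8)(19.3) = 403.88
v = √403.88 = 20.10 m/s

v = 20.1 m/s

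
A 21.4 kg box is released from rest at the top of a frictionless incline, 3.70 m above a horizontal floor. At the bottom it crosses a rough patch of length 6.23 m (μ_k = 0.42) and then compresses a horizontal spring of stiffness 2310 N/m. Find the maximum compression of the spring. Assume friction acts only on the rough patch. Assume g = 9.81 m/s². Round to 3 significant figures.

Initial energy: E₁ = mgh = (21.4)(9.81)(3.70) = 776.76 J
Friction removes W_f = μ_k mg d = (0.42)(21.4)(9.81)(6.23) = 549.3 J
Energy reaching the spring: E = 776.76 − 549.3 = 227.44 J
At max compression ½kx² = E ⇒ x = √(2E/k) = √(2 × 227.44/2310) = 0.4438 m

x = 0.444 m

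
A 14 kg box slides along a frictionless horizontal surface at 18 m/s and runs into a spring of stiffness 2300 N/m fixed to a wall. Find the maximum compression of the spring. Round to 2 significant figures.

Conservation of energy between contact and max compression: ½mv² = ½kx²
x = v√(m/k) = 18 × √(14/2300) = 1.404 m

x = 1.4 m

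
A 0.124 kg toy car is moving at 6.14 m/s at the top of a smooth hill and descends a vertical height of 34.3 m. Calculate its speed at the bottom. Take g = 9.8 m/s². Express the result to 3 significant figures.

Mechanical energy is conserved (no friction): ½mv₀² + mgh = ½mv²
v² = v₀² + 2gh = (6.14)² + 2(9.8)(34.3) = 709.98
v = √709.98 = 26.65 m/s

v = 26.6 m/s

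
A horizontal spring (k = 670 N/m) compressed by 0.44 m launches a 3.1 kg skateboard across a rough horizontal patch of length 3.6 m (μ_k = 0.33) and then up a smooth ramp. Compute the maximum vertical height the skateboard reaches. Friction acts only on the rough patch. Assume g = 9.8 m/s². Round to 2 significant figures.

h = 0.95 m

Spring energy: E₀ = ½kx² = ½(670)(0.44)² = 64.856 J
Friction: W_f = μ_k mg d = (0.33)(3.1)(9.8)(3.6) = 36.09 J
Energy at base of ramp: E = 64.856 − 36.09 = 28.765 J
At max height all remaining energy is PE: mgh = E ⇒ h = E/(mg) = 28.765/(3.1 × 9.8) = 0.9468 m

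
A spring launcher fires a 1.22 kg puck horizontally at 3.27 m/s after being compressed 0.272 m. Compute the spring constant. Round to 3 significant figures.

k = 176 N/m

Energy stored in the spring equals the launch KE: ½kx² = ½mv²
k = mv²/x² = (1.22)(3.27)²/(0.272)² = 176.3 N/m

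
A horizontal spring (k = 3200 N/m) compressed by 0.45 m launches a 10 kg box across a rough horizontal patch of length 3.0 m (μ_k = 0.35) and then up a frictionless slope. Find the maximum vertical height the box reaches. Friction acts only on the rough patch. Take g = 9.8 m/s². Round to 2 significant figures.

Spring energy: E₀ = ½kx² = ½(3200)(0.45)² = 324.00 J
Friction: W_f = μ_k mg d = (0.35)(10)(9.8)(3.0) = 102.9 J
Energy at base of ramp: E = 324.00 − 102.9 = 221.10 J
At max height all remaining energy is PE: mgh = E ⇒ h = E/(mg) = 221.10/(10 × 9.8) = 2.256 m

h = 2.3 m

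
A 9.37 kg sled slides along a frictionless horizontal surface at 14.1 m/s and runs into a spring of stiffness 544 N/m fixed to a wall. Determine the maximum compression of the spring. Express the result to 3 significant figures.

At max compression the sled is momentarily at rest: ½mv² = ½kx²
x = v√(m/k) = 14.1 × √(9.37/544) = 1.851 m

x = 1.85 m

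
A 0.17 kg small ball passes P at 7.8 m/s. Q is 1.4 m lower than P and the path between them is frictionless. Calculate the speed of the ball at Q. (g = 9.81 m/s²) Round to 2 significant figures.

v = 9.4 m/s

Equating total energy at the two states: ½mv₀² + mgh = ½mv²
v² = v₀² + 2gh = (7.8)² + 2(9.81)(1.4) = 88.308
v = √88.308 = 9.397 m/s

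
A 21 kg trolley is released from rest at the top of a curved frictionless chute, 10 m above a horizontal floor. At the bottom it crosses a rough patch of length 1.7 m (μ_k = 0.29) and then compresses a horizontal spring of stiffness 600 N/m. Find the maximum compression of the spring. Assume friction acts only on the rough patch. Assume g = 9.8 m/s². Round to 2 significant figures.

x = 2.6 m

Initial energy: E₁ = mgh = (21)(9.8)(10) = 2058.0 J
Friction removes W_f = μ_k mg d = (0.29)(21)(9.8)(1.7) = 101.5 J
Energy reaching the spring: E = 2058.0 − 101.5 = 1956.5 J
At max compression ½kx² = E ⇒ x = √(2E/k) = √(2 × 1956.5/600) = 2.554 m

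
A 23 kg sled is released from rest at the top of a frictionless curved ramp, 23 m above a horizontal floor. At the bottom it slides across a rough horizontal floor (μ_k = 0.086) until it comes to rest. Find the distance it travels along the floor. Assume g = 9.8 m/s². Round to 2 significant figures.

d = 270 m

Energy at the top = energy at the end + work done against friction:
At rest all PE has been dissipated by friction: mgh = μ_k m g d
d = h/μ_k = 23/0.086 = 267.4 m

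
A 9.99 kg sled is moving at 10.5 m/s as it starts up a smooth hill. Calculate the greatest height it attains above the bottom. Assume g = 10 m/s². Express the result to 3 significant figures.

By energy conservation, ½mv² = mgh
h = v²/(2g) = 10.5²/(2 × 10) = 5.513 m

h = 5.51 m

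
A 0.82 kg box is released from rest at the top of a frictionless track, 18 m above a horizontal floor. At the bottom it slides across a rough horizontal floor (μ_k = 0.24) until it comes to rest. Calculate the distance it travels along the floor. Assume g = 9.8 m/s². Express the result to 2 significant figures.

d = 75 m

Energy at the top = energy at the end + work done against friction:
At rest all PE has been dissipated by friction: mgh = μ_k m g d
d = h/μ_k = 18/0.24 = 75.00 m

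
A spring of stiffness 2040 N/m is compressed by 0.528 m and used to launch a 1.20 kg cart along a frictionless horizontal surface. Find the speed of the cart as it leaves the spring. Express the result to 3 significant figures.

v = 21.8 m/s

The cart leaves the spring when the spring is at natural length, so ½kx² = ½mv²
v = x√(k/m) = 0.528 × √(2040/1.20) = 21.77 m/s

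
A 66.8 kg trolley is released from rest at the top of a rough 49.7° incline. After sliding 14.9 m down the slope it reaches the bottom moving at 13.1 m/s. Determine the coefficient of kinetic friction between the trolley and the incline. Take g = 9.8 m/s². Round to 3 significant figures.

μ_k = 0.271

Energy balance down the incline: mg L sinθ − ½mv² = μ_k (mg cosθ) L
mgL sinθ = 7439.2 J; ½mv² = 5731.8 J
W_f = 7439.2 − 5731.8 = 1707 J
μ_k = W_f/(mg cosθ · L) = 1707/(423.4 × 14.9) = 0.2706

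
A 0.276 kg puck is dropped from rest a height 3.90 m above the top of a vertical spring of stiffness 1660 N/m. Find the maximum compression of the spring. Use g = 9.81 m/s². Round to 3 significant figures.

Take the reference level at the top of the uncompressed spring. At max compression the puck has fallen H + x and is momentarily at rest:
mg(H + x) = ½kx²
½(1660)x² − (0.276)(9.81)x − (0.276)(9.81)(3.90) = 0
830.0x² − 2.708x − 10.56 = 0
x = [2.708 + √(7.331 + 35057)]/(2 × 830.0) = 0.1144 m

x = 0.114 m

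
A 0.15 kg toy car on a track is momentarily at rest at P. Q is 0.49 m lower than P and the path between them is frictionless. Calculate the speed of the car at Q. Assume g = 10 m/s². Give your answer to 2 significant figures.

Mechanical energy is conserved (no friction): mgh = ½mv²
v = √(2gh) = √(2 × 10 × 0.49) = √9.8000 = 3.130 m/s

v = 3.1 m/s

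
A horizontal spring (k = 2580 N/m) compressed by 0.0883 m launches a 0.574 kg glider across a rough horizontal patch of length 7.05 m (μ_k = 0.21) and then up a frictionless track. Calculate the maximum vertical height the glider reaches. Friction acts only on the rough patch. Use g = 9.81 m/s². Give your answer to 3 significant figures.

h = 0.306 m

Spring energy: E₀ = ½kx² = ½(2580)(0.0883)² = 10.058 J
Friction: W_f = μ_k mg d = (0.21)(0.574)(9.81)(7.05) = 8.337 J
Energy at base of ramp: E = 10.058 − 8.337 = 1.7214 J
At max height all remaining energy is PE: mgh = E ⇒ h = E/(mg) = 1.7214/(0.574 × 9.81) = 0.3057 m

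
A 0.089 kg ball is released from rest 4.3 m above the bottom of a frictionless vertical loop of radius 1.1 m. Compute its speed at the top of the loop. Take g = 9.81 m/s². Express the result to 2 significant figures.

Energy conservation: mgh = ½mv_top² + mg(2r)
v_top² = 2g(h − 2r) = 2(9.81)(4.3 − 2.200) = 41.20
v_top = 6.419 m/s

v = 6.4 m/s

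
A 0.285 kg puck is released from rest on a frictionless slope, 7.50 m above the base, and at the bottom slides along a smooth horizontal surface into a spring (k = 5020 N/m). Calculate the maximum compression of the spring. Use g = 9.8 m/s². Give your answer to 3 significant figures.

Gravitational PE at the top equals spring PE at max compression: mgh = ½kx²
x = √(2mgh/k) = √(2 × 0.285 × 9.8 × 7.50 / 5020) = 0.09135 m

x = 0.0914 m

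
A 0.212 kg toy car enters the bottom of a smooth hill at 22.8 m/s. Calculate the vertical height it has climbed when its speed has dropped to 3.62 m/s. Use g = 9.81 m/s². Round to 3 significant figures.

h = 25.8 m

Energy balance between the two points: ½mv₁² = ½mv₂² + mgh
h = (v₁² − v₂²)/(2g) = (22.8² − 3.62²)/(2 × 9.81) = 25.83 m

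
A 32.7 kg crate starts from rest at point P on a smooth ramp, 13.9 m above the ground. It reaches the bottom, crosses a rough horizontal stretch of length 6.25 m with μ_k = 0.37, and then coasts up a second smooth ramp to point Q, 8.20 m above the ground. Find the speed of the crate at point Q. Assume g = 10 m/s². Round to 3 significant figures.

v = 8.23 m/s

Energy at P: mgh₁ = (32.7)(10)(13.9) = 4545.3 J
Friction loss: W_f = μ_k mg d = 756.2 J
At Q: ½mv² + mgh₂ = mgh₁ − W_f
½mv² = 4545.3 − 756.2 − 2681.4 = 1107.7 J
v = √(2 × 1107.7/32.7) = 8.231 m/s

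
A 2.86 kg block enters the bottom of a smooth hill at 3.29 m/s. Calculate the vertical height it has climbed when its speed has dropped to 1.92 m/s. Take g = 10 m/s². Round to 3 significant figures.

Conservation of energy: ½mv₁² = ½mv₂² + mgh
h = (v₁² − v₂²)/(2g) = (3.29² − 1.92²)/(2 × 10) = 0.3569 m

h = 0.357 m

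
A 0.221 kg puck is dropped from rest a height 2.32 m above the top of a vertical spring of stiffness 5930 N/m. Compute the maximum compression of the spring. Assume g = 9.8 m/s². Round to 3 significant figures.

Let x be the compression. The total drop is H + x, and the puck is instantaneously at rest at max compression, so energy conservation gives:
mg(H + x) = ½kx²
½(5930)x² − (0.221)(9.8)x − (0.221)(9.8)(2.32) = 0
2965x² − 2.166x − 5.025 = 0
x = [2.166 + √(4.691 + 59592)]/(2 × 2965) = 0.04153 m

x = 0.0415 m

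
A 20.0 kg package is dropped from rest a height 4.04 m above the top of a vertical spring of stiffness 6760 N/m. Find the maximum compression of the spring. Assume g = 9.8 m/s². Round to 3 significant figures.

Measuring PE from the top of the relaxed spring, at max compression the package has dropped H + x with zero KE, so:
mg(H + x) = ½kx²
½(6760)x² − (20.0)(9.8)x − (20.0)(9.8)(4.04) = 0
3380x² − 196.0x − 791.8 = 0
x = [196.0 + √(38416 + 1.0706e+07)]/(2 × 3380) = 0.5139 m

x = 0.514 m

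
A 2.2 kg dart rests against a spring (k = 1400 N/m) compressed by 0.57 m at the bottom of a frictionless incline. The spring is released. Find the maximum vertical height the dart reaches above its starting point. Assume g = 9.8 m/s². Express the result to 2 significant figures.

At maximum height the dart is at rest, so ½kx² = mgh
h = kx²/(2mg) = (1400)(0.57)²/(2 × 2.2 × 9.8) = 10.55 m

h = 11 m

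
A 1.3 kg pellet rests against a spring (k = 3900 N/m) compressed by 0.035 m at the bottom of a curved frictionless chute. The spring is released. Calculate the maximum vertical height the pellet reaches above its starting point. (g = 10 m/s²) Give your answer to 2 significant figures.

All spring PE becomes gravitational PE at the highest point: ½kx² = mgh
h = kx²/(2mg) = (3900)(0.035)²/(2 × 1.3 × 10) = 0.1838 m

h = 0.18 m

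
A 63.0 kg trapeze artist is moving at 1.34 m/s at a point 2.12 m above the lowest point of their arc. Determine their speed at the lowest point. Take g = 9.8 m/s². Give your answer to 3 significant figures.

v = 6.58 m/s

By conservation of mechanical energy, ½mv₀² + mgh = ½mv²
v² = v₀² + 2gh = (1.34)² + 2(9.8)(2.12) = 43.348
v = √43.348 = 6.584 m/s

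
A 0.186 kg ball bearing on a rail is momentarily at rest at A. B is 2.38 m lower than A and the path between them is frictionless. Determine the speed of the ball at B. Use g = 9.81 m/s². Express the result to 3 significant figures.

v = 6.83 m/s

Mechanical energy is conserved (no friction): mgh = ½mv²
The mass cancels from both sides.
v = √(2gh) = √(2 × 9.81 × 2.38) = √46.696 = 6.833 m/s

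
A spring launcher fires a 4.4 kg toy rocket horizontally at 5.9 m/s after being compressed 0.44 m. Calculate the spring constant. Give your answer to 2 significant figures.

½kx² = ½mv²
k = mv²/x² = (4.4)(5.9)²/(0.44)² = 791.1 N/m

k = 790 N/m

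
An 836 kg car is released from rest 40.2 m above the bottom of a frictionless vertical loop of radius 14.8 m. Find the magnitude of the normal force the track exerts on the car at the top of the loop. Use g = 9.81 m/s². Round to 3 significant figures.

Energy from release to top (height 2r): mgh = ½mv_top² + mg(2r)
v_top² = 2g(h − 2r) = 2(9.81)(40.2 − 29.60) = 207.97 m²/s²
At the top, both N and weight point toward the centre: N + mg = mv_top²/r
N = m(v_top²/r − g) = 836(207.97/14.8 − 9.81) = 3546 N

N = 3550 N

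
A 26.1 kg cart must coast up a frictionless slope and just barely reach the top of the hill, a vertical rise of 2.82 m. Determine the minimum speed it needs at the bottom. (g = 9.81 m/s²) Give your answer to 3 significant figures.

v = 7.44 m/s

At the top it is momentarily at rest, so all KE converts to PE: ½mv² = mgh
v = √(2gh) = √(2 × 9.81 × 2.82) = 7.438 m/s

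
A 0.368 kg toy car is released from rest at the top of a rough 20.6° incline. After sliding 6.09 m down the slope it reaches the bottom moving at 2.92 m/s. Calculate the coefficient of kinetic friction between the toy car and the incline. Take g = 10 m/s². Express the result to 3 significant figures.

μ_k = 0.301

mgh = ½mv² + μ_k (mg cosθ) L, with h = L sinθ
mgL sinθ = 7.8852 J; ½mv² = 1.5689 J
W_f = 7.8852 − 1.5689 = 6.316 J
μ_k = W_f/(mg cosθ · L) = 6.316/(3.445 × 6.09) = 0.3011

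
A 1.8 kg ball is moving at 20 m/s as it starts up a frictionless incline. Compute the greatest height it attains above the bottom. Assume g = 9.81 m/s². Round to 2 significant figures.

h = 20 m

Setting KE at the bottom equal to PE gained: ½mv² = mgh
h = v²/(2g) = 20²/(2 × 9.81) = 20.39 m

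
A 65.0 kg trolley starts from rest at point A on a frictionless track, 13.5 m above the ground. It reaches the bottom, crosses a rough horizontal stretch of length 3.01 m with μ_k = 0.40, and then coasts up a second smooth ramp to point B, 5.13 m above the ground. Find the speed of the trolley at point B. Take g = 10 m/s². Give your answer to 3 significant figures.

Energy at A: mgh₁ = (65.0)(10)(13.5) = 8775.0 J
Friction loss: W_f = μ_k mg d = 782.6 J
At B: ½mv² + mgh₂ = mgh₁ − W_f
½mv² = 8775.0 − 782.6 − 3334.5 = 4657.9 J
v = √(2 × 4657.9/65.0) = 11.97 m/s

v = 12.0 m/s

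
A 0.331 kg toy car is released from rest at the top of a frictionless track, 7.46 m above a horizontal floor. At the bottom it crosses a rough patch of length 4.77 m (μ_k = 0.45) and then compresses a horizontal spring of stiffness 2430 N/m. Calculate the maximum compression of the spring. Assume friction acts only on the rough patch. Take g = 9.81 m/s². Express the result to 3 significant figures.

Initial energy: E₁ = mgh = (0.331)(9.81)(7.46) = 24.223 J
Friction removes W_f = μ_k mg d = (0.45)(0.331)(9.81)(4.77) = 6.970 J
Energy reaching the spring: E = 24.223 − 6.970 = 17.254 J
At max compression ½kx² = E ⇒ x = √(2E/k) = √(2 × 17.254/2430) = 0.1192 m

x = 0.119 m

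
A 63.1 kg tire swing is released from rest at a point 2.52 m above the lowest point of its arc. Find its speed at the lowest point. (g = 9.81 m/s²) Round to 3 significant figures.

v = 7.03 m/s

Equating total energy at the two states: mgh = ½mv²
The mass cancels from both sides.
v = √(2gh) = √(2 × 9.81 × 2.52) = √49.442 = 7.032 m/s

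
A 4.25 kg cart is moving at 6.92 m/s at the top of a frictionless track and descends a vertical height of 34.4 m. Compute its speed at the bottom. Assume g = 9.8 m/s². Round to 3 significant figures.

v = 26.9 m/s

Energy conservation between the two points: ½mv₀² + mgh = ½mv²
v² = v₀² + 2gh = (6.92)² + 2(9.8)(34.4) = 722.13
v = √722.13 = 26.87 m/s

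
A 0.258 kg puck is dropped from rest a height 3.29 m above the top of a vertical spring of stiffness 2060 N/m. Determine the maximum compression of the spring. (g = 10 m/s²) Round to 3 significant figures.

x = 0.0920 m

Take the reference level at the top of the uncompressed spring. At max compression the puck has fallen H + x and is momentarily at rest:
mg(H + x) = ½kx²
½(2060)x² − (0.258)(10)x − (0.258)(10)(3.29) = 0
1030x² − 2.580x − 8.488 = 0
x = [2.580 + √(6.656 + 34971)]/(2 × 1030) = 0.09204 m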